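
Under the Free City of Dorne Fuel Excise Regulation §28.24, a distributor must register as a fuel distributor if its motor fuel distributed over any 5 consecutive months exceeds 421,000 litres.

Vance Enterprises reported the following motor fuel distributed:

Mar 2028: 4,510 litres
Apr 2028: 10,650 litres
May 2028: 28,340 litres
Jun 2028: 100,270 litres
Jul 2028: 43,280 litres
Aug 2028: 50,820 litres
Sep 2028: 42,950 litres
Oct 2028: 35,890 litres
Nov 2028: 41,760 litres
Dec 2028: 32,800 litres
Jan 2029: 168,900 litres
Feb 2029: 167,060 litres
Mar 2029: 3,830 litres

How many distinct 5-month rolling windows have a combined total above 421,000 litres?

1

Mar 2028–Jul 2028: 4,510 litres + 10,650 litres + 28,340 litres + 100,270 litres + 43,280 litres = 187,050 litres (under)
Apr 2028–Aug 2028: 10,650 litres + 28,340 litres + 100,270 litres + 43,280 litres + 50,820 litres = 233,360 litres (under)
May 2028–Sep 2028: 28,340 litres + 100,270 litres + 43,280 litres + 50,820 litres + 42,950 litres = 265,660 litres (under)
Jun 2028–Oct 2028: 100,270 litres + 43,280 litres + 50,820 litres + 42,950 litres + 35,890 litres = 273,210 litres (under)
Jul 2028–Nov 2028: 43,280 litres + 50,820 litres + 42,950 litres + 35,890 litres + 41,760 litres = 214,700 litres (under)
Aug 2028–Dec 2028: 50,820 litres + 42,950 litres + 35,890 litres + 41,760 litres + 32,800 litres = 204,220 litres (under)
Sep 2028–Jan 2029: 42,950 litres + 35,890 litres + 41,760 litres + 32,800 litres + 168,900 litres = 322,300 litres (under)
Oct 2028–Feb 2029: 35,890 litres + 41,760 litres + 32,800 litres + 168,900 litres + 167,060 litres = 446,410 litres (over)
Nov 2028–Mar 2029: 41,760 litres + 32,800 litres + 168,900 litres + 167,060 litres + 3,830 litres = 414,350 litres (under)
1 window exceeds the threshold.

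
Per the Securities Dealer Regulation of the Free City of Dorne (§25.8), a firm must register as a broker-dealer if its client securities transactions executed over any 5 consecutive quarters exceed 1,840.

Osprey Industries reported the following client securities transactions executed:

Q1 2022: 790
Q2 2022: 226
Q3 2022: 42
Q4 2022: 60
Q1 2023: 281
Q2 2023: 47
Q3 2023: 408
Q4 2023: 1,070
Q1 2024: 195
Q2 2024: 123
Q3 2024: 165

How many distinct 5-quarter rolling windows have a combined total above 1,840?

Q1 2022–Q1 2023: 790 + 226 + 42 + 60 + 281 = 1,399 (under)
Q2 2022–Q2 2023: 226 + 42 + 60 + 281 + 47 = 656 (under)
Q3 2022–Q3 2023: 42 + 60 + 281 + 47 + 408 = 838 (under)
Q4 2022–Q4 2023: 60 + 281 + 47 + 408 + 1,070 = 1,866 (over)
Q1 2023–Q1 2024: 281 + 47 + 408 + 1,070 + 195 = 2,001 (over)
Q2 2023–Q2 2024: 47 + 408 + 1,070 + 195 + 123 = 1,843 (over)
Q3 2023–Q3 2024: 408 + 1,070 + 195 + 123 + 165 = 1,961 (over)
4 windows exceed the threshold.

4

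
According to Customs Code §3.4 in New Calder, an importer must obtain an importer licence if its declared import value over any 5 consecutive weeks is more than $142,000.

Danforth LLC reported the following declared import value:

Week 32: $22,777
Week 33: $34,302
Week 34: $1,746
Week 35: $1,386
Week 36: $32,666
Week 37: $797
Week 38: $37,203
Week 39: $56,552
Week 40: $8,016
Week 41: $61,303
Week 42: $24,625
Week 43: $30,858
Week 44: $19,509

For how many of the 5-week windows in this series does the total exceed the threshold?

4

Week 32–Week 36: $22,777 + $34,302 + $1,746 + $1,386 + $32,666 = $92,877 (under)
Week 33–Week 37: $34,302 + $1,746 + $1,386 + $32,666 + $797 = $70,897 (under)
Week 34–Week 38: $1,746 + $1,386 + $32,666 + $797 + $37,203 = $73,798 (under)
Week 35–Week 39: $1,386 + $32,666 + $797 + $37,203 + $56,552 = $128,604 (under)
Week 36–Week 40: $32,666 + $797 + $37,203 + $56,552 + $8,016 = $135,234 (under)
Week 37–Week 41: $797 + $37,203 + $56,552 + $8,016 + $61,303 = $163,871 (over)
Week 38–Week 42: $37,203 + $56,552 + $8,016 + $61,303 + $24,625 = $187,699 (over)
Week 39–Week 43: $56,552 + $8,016 + $61,303 + $24,625 + $30,858 = $181,354 (over)
Week 40–Week 44: $8,016 + $61,303 + $24,625 + $30,858 + $19,509 = $144,311 (over)
4 windows exceed the threshold.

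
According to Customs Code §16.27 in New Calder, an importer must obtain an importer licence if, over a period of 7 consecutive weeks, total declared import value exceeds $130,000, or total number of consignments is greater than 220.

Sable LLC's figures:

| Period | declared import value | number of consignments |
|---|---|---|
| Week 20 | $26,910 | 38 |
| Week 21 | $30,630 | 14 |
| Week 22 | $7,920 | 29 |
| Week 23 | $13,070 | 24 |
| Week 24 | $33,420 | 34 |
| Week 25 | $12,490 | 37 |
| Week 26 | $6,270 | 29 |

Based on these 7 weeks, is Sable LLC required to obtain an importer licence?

Total declared import value: $26,910 + $30,630 + $7,920 + $13,070 + $33,420 + $12,490 + $6,270 = $130,710 (> $130,000).
Total number of consignments: 38 + 14 + 29 + 24 + 34 + 37 + 29 = 205 (≤ 220).
The test is 'or': at least one threshold is exceeded.

Yes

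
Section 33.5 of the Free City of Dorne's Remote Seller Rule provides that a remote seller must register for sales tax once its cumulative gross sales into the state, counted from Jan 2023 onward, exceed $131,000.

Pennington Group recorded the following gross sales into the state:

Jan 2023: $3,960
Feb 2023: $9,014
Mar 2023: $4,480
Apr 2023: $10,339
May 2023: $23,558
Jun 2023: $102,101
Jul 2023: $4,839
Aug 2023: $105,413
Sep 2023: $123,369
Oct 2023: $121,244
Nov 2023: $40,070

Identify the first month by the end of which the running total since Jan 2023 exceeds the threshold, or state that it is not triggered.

Jun 2023

Through Jan 2023: $3,960
Through Feb 2023: $12,974
Through Mar 2023: $17,454
Through Apr 2023: $27,793
Through May 2023: $51,351
Through Jun 2023: $153,452 ← exceeds threshold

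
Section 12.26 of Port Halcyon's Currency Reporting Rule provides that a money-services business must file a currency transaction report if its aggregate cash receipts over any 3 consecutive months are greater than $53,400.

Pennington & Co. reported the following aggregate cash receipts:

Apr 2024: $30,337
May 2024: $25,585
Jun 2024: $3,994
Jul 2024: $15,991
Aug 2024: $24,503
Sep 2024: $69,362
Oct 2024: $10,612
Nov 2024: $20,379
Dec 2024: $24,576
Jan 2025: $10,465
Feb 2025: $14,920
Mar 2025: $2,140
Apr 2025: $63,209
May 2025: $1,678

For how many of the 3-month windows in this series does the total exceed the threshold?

Apr 2024–Jun 2024: $30,337 + $25,585 + $3,994 = $59,916 (over)
May 2024–Jul 2024: $25,585 + $3,994 + $15,991 = $45,570 (under)
Jun 2024–Aug 2024: $3,994 + $15,991 + $24,503 = $44,488 (under)
Jul 2024–Sep 2024: $15,991 + $24,503 + $69,362 = $109,856 (over)
Aug 2024–Oct 2024: $24,503 + $69,362 + $10,612 = $104,477 (over)
Sep 2024–Nov 2024: $69,362 + $10,612 + $20,379 = $100,353 (over)
Oct 2024–Dec 2024: $10,612 + $20,379 + $24,576 = $55,567 (over)
Nov 2024–Jan 2025: $20,379 + $24,576 + $10,465 = $55,420 (over)
Dec 2024–Feb 2025: $24,576 + $10,465 + $14,920 = $49,961 (under)
Jan 2025–Mar 2025: $10,465 + $14,920 + $2,140 = $27,525 (under)
Feb 2025–Apr 2025: $14,920 + $2,140 + $63,209 = $80,269 (over)
Mar 2025–May 2025: $2,140 + $63,209 + $1,678 = $67,027 (over)
8 windows exceed the threshold.

8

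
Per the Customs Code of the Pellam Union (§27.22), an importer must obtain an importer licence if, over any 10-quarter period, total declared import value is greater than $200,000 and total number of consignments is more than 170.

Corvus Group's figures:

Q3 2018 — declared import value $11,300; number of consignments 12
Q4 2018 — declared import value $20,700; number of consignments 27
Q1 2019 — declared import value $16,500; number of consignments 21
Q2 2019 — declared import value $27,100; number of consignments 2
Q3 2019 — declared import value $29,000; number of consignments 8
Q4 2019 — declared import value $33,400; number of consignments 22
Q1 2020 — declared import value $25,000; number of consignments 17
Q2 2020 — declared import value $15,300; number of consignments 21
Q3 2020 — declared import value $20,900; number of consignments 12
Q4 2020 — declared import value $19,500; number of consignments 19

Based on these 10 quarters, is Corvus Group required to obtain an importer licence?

Total declared import value: $11,300 + $20,700 + $16,500 + $27,100 + $29,000 + $33,400 + $25,000 + $15,300 + $20,900 + $19,500 = $218,700 (> $200,000).
Total number of consignments: 12 + 27 + 21 + 2 + 8 + 22 + 17 + 21 + 12 + 19 = 161 (≤ 170).
The test is 'and': the rule requires both, and at least one is not exceeded.

No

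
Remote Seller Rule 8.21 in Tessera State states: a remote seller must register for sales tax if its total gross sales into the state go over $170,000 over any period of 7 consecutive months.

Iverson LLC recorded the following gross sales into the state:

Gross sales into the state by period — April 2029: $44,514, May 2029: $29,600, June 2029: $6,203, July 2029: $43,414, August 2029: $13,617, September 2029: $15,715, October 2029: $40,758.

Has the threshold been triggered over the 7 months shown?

Yes

Total gross sales into the state: $44,514 + $29,600 + $6,203 + $43,414 + $13,617 + $15,715 + $40,758 = $193,821.
$193,821 > $170,000, so the threshold is exceeded.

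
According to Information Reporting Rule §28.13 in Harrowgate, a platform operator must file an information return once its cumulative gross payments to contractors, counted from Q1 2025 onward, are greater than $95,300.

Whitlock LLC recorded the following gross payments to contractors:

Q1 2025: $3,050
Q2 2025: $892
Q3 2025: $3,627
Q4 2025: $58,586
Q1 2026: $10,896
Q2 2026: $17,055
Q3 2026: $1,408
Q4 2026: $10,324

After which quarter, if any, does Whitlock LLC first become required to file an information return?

Q3 2026

Through Q1 2025: $3,050
Through Q2 2025: $3,942
Through Q3 2025: $7,569
Through Q4 2025: $66,155
Through Q1 2026: $77,051
Through Q2 2026: $94,106
Through Q3 2026: $95,514 ← exceeds threshold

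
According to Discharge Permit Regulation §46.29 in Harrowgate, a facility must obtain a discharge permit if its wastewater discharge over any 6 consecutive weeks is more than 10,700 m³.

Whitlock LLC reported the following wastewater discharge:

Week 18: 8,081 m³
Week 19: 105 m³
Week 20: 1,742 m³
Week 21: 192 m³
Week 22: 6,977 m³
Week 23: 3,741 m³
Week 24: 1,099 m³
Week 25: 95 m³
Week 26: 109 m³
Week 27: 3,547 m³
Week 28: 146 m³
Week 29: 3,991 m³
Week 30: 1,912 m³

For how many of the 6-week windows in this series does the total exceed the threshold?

Week 18–Week 23: 8,081 m³ + 105 m³ + 1,742 m³ + 192 m³ + 6,977 m³ + 3,741 m³ = 20,838 m³ (over)
Week 19–Week 24: 105 m³ + 1,742 m³ + 192 m³ + 6,977 m³ + 3,741 m³ + 1,099 m³ = 13,856 m³ (over)
Week 20–Week 25: 1,742 m³ + 192 m³ + 6,977 m³ + 3,741 m³ + 1,099 m³ + 95 m³ = 13,846 m³ (over)
Week 21–Week 26: 192 m³ + 6,977 m³ + 3,741 m³ + 1,099 m³ + 95 m³ + 109 m³ = 12,213 m³ (over)
Week 22–Week 27: 6,977 m³ + 3,741 m³ + 1,099 m³ + 95 m³ + 109 m³ + 3,547 m³ = 15,568 m³ (over)
Week 23–Week 28: 3,741 m³ + 1,099 m³ + 95 m³ + 109 m³ + 3,547 m³ + 146 m³ = 8,737 m³ (under)
Week 24–Week 29: 1,099 m³ + 95 m³ + 109 m³ + 3,547 m³ + 146 m³ + 3,991 m³ = 8,987 m³ (under)
Week 25–Week 30: 95 m³ + 109 m³ + 3,547 m³ + 146 m³ + 3,991 m³ + 1,912 m³ = 9,800 m³ (under)
5 windows exceed the threshold.

5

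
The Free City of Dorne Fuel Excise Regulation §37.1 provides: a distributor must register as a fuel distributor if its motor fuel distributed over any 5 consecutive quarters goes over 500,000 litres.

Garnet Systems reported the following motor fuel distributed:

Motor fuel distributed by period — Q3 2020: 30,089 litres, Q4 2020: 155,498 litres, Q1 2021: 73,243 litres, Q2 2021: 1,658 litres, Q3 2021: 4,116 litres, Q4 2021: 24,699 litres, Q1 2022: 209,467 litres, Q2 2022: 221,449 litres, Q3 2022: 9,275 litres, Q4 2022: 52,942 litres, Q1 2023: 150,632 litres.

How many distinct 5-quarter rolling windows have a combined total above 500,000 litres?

Q3 2020–Q3 2021: 30,089 litres + 155,498 litres + 73,243 litres + 1,658 litres + 4,116 litres = 264,604 litres (under)
Q4 2020–Q4 2021: 155,498 litres + 73,243 litres + 1,658 litres + 4,116 litres + 24,699 litres = 259,214 litres (under)
Q1 2021–Q1 2022: 73,243 litres + 1,658 litres + 4,116 litres + 24,699 litres + 209,467 litres = 313,183 litres (under)
Q2 2021–Q2 2022: 1,658 litres + 4,116 litres + 24,699 litres + 209,467 litres + 221,449 litres = 461,389 litres (under)
Q3 2021–Q3 2022: 4,116 litres + 24,699 litres + 209,467 litres + 221,449 litres + 9,275 litres = 469,006 litres (under)
Q4 2021–Q4 2022: 24,699 litres + 209,467 litres + 221,449 litres + 9,275 litres + 52,942 litres = 517,832 litres (over)
Q1 2022–Q1 2023: 209,467 litres + 221,449 litres + 9,275 litres + 52,942 litres + 150,632 litres = 643,765 litres (over)
2 windows exceed the threshold.

2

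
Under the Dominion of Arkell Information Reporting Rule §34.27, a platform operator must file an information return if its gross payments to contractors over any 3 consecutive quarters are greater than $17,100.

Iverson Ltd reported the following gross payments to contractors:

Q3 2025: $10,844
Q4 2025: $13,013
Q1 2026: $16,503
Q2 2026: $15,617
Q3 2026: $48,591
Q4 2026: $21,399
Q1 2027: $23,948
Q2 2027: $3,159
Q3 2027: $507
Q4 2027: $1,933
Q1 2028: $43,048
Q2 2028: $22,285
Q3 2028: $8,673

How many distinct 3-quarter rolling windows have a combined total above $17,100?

10

Q3 2025–Q1 2026: $10,844 + $13,013 + $16,503 = $40,360 (over)
Q4 2025–Q2 2026: $13,013 + $16,503 + $15,617 = $45,133 (over)
Q1 2026–Q3 2026: $16,503 + $15,617 + $48,591 = $80,711 (over)
Q2 2026–Q4 2026: $15,617 + $48,591 + $21,399 = $85,607 (over)
Q3 2026–Q1 2027: $48,591 + $21,399 + $23,948 = $93,938 (over)
Q4 2026–Q2 2027: $21,399 + $23,948 + $3,159 = $48,506 (over)
Q1 2027–Q3 2027: $23,948 + $3,159 + $507 = $27,614 (over)
Q2 2027–Q4 2027: $3,159 + $507 + $1,933 = $5,599 (under)
Q3 2027–Q1 2028: $507 + $1,933 + $43,048 = $45,488 (over)
Q4 2027–Q2 2028: $1,933 + $43,048 + $22,285 = $67,266 (over)
Q1 2028–Q3 2028: $43,048 + $22,285 + $8,673 = $74,006 (over)
10 windows exceed the threshold.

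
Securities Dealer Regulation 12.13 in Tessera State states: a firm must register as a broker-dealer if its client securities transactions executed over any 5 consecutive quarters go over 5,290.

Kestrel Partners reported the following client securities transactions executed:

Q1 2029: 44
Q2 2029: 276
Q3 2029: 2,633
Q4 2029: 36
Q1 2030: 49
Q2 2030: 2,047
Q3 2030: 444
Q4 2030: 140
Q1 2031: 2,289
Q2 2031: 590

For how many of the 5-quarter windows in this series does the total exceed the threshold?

1

Q1 2029–Q1 2030: 44 + 276 + 2,633 + 36 + 49 = 3,038 (under)
Q2 2029–Q2 2030: 276 + 2,633 + 36 + 49 + 2,047 = 5,041 (under)
Q3 2029–Q3 2030: 2,633 + 36 + 49 + 2,047 + 444 = 5,209 (under)
Q4 2029–Q4 2030: 36 + 49 + 2,047 + 444 + 140 = 2,716 (under)
Q1 2030–Q1 2031: 49 + 2,047 + 444 + 140 + 2,289 = 4,969 (under)
Q2 2030–Q2 2031: 2,047 + 444 + 140 + 2,289 + 590 = 5,510 (over)
1 window exceeds the threshold.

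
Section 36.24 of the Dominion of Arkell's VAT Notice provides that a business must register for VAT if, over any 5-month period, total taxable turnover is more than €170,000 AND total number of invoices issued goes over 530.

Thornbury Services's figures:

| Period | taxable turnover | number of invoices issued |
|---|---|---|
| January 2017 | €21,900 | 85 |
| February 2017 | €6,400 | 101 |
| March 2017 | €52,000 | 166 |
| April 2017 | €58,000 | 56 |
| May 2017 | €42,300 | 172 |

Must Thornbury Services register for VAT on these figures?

Total taxable turnover: €21,900 + €6,400 + €52,000 + €58,000 + €42,300 = €180,600 (> €170,000).
Total number of invoices issued: 85 + 101 + 166 + 56 + 172 = 580 (> 530).
The test is 'and': both thresholds are exceeded.

Yes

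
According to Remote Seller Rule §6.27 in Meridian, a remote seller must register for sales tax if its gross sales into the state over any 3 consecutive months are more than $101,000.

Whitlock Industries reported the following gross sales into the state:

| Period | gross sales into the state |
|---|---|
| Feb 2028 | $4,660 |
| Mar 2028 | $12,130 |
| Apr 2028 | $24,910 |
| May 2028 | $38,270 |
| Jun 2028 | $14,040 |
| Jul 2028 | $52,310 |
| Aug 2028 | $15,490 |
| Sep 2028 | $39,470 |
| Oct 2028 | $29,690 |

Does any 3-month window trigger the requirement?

Feb 2028–Apr 2028: $4,660 + $12,130 + $24,910 = $41,700 (under)
Mar 2028–May 2028: $12,130 + $24,910 + $38,270 = $75,310 (under)
Apr 2028–Jun 2028: $24,910 + $38,270 + $14,040 = $77,220 (under)
May 2028–Jul 2028: $38,270 + $14,040 + $52,310 = $104,620 (over)
Jun 2028–Aug 2028: $14,040 + $52,310 + $15,490 = $81,840 (under)
Jul 2028–Sep 2028: $52,310 + $15,490 + $39,470 = $107,270 (over)
Aug 2028–Oct 2028: $15,490 + $39,470 + $29,690 = $84,650 (under)
At least one window exceeds $101,000.

Yes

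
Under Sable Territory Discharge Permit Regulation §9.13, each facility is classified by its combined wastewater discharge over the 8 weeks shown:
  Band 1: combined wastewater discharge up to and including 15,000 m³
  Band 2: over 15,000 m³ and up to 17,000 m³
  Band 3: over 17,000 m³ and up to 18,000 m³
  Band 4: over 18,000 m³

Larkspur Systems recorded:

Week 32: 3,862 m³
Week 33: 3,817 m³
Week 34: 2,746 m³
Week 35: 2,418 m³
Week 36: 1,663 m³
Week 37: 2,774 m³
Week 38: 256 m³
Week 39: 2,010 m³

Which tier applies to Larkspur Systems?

Combined wastewater discharge: 3,862 m³ + 3,817 m³ + 2,746 m³ + 2,418 m³ + 1,663 m³ + 2,774 m³ + 256 m³ + 2,010 m³ = 19,546 m³.
19,546 m³ > 18,000 m³, so Band 4 applies.

Band 4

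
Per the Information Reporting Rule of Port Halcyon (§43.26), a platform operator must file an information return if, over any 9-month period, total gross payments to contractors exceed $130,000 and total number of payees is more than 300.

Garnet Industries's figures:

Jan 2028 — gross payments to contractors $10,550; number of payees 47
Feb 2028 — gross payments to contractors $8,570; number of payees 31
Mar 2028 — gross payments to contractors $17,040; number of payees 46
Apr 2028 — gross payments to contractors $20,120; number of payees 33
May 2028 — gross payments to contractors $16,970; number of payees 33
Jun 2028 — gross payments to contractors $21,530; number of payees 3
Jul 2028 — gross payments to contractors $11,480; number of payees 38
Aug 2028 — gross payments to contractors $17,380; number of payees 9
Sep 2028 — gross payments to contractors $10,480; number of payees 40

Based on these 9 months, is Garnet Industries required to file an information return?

Total gross payments to contractors: $10,550 + $8,570 + $17,040 + $20,120 + $16,970 + $21,530 + $11,480 + $17,380 + $10,480 = $134,120 (> $130,000).
Total number of payees: 47 + 31 + 46 + 33 + 33 + 3 + 38 + 9 + 40 = 280 (≤ 300).
The test is 'and': the rule requires both, and at least one is not exceeded.

No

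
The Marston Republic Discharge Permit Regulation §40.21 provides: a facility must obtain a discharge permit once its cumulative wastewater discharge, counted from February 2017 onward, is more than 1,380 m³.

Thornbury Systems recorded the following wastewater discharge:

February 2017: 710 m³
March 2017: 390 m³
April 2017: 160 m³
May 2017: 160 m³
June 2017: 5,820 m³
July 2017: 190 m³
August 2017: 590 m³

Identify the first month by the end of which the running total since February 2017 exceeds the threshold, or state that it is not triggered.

Through February 2017: 710 m³
Through March 2017: 1,100 m³
Through April 2017: 1,260 m³
Through May 2017: 1,420 m³ ← exceeds threshold

May 2017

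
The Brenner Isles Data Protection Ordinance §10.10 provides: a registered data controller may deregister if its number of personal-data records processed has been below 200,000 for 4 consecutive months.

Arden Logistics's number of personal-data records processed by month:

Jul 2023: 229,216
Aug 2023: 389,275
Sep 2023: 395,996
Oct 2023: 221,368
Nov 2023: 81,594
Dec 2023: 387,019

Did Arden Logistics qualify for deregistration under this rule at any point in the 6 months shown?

No

Months below 200,000: Nov 2023.
Longest run of consecutive months below the threshold: 1.
1 < 4, so Arden Logistics never became eligible.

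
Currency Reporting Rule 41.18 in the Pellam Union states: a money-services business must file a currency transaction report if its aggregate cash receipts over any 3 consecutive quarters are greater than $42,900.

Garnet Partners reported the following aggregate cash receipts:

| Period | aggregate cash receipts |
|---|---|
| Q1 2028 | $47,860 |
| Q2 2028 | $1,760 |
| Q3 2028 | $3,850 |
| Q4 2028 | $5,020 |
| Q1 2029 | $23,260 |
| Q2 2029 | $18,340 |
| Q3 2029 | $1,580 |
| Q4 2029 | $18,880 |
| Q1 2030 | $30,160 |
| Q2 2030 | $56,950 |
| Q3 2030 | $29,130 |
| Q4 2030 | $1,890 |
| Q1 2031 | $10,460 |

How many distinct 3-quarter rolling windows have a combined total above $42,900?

7

Q1 2028–Q3 2028: $47,860 + $1,760 + $3,850 = $53,470 (over)
Q2 2028–Q4 2028: $1,760 + $3,850 + $5,020 = $10,630 (under)
Q3 2028–Q1 2029: $3,850 + $5,020 + $23,260 = $32,130 (under)
Q4 2028–Q2 2029: $5,020 + $23,260 + $18,340 = $46,620 (over)
Q1 2029–Q3 2029: $23,260 + $18,340 + $1,580 = $43,180 (over)
Q2 2029–Q4 2029: $18,340 + $1,580 + $18,880 = $38,800 (under)
Q3 2029–Q1 2030: $1,580 + $18,880 + $30,160 = $50,620 (over)
Q4 2029–Q2 2030: $18,880 + $30,160 + $56,950 = $105,990 (over)
Q1 2030–Q3 2030: $30,160 + $56,950 + $29,130 = $116,240 (over)
Q2 2030–Q4 2030: $56,950 + $29,130 + $1,890 = $87,970 (over)
Q3 2030–Q1 2031: $29,130 + $1,890 + $10,460 = $41,480 (under)
7 windows exceed the threshold.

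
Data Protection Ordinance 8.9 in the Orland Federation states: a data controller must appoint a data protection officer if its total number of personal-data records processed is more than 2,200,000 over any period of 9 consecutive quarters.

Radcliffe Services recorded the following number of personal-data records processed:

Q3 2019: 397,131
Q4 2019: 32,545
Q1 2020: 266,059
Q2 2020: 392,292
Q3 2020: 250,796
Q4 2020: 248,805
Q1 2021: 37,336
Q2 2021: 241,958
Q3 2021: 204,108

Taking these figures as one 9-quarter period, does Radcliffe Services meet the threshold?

Total number of personal-data records processed: 397,131 + 32,545 + 266,059 + 392,292 + 250,796 + 248,805 + 37,336 + 241,958 + 204,108 = 2,071,030.
2,071,030 ≤ 2,200,000, so the threshold is not exceeded.

No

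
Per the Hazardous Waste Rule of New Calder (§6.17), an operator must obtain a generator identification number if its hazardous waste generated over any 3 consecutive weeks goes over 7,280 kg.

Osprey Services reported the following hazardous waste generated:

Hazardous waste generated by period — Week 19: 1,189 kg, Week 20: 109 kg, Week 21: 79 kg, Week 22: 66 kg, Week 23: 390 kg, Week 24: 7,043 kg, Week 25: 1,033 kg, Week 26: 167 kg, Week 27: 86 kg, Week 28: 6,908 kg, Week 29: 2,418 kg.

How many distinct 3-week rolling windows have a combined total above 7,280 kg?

Week 19–Week 21: 1,189 kg + 109 kg + 79 kg = 1,377 kg (under)
Week 20–Week 22: 109 kg + 79 kg + 66 kg = 254 kg (under)
Week 21–Week 23: 79 kg + 66 kg + 390 kg = 535 kg (under)
Week 22–Week 24: 66 kg + 390 kg + 7,043 kg = 7,499 kg (over)
Week 23–Week 25: 390 kg + 7,043 kg + 1,033 kg = 8,466 kg (over)
Week 24–Week 26: 7,043 kg + 1,033 kg + 167 kg = 8,243 kg (over)
Week 25–Week 27: 1,033 kg + 167 kg + 86 kg = 1,286 kg (under)
Week 26–Week 28: 167 kg + 86 kg + 6,908 kg = 7,161 kg (under)
Week 27–Week 29: 86 kg + 6,908 kg + 2,418 kg = 9,412 kg (over)
4 windows exceed the threshold.

4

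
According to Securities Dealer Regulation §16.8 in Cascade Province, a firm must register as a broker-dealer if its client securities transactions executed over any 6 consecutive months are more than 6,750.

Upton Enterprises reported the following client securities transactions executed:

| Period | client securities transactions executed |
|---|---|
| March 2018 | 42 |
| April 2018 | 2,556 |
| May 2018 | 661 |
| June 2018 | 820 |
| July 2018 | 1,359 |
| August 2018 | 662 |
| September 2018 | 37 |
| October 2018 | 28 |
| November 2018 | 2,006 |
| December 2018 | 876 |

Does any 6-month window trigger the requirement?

March 2018–August 2018: 42 + 2,556 + 661 + 820 + 1,359 + 662 = 6,100 (under)
April 2018–September 2018: 2,556 + 661 + 820 + 1,359 + 662 + 37 = 6,095 (under)
May 2018–October 2018: 661 + 820 + 1,359 + 662 + 37 + 28 = 3,567 (under)
June 2018–November 2018: 820 + 1,359 + 662 + 37 + 28 + 2,006 = 4,912 (under)
July 2018–December 2018: 1,359 + 662 + 37 + 28 + 2,006 + 876 = 4,968 (under)
No window exceeds 6,750.

No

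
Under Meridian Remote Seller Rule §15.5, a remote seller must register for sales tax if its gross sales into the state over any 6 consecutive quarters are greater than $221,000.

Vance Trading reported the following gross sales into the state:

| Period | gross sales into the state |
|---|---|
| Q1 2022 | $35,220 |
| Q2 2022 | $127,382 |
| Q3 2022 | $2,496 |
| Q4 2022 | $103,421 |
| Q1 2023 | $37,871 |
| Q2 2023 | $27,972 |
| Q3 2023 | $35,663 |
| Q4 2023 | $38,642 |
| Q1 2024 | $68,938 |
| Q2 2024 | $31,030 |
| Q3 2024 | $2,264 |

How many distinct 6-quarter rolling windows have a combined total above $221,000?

5

Q1 2022–Q2 2023: $35,220 + $127,382 + $2,496 + $103,421 + $37,871 + $27,972 = $334,362 (over)
Q2 2022–Q3 2023: $127,382 + $2,496 + $103,421 + $37,871 + $27,972 + $35,663 = $334,805 (over)
Q3 2022–Q4 2023: $2,496 + $103,421 + $37,871 + $27,972 + $35,663 + $38,642 = $246,065 (over)
Q4 2022–Q1 2024: $103,421 + $37,871 + $27,972 + $35,663 + $38,642 + $68,938 = $312,507 (over)
Q1 2023–Q2 2024: $37,871 + $27,972 + $35,663 + $38,642 + $68,938 + $31,030 = $240,116 (over)
Q2 2023–Q3 2024: $27,972 + $35,663 + $38,642 + $68,938 + $31,030 + $2,264 = $204,509 (under)
5 windows exceed the threshold.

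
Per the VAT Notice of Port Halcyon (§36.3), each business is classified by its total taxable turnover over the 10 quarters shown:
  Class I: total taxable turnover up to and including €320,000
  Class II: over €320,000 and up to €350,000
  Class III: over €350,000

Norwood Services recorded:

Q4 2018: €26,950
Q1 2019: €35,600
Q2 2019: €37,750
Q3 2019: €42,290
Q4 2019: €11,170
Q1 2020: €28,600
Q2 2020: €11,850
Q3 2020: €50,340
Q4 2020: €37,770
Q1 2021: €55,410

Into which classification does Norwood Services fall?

Class II

Total taxable turnover: €26,950 + €35,600 + €37,750 + €42,290 + €11,170 + €28,600 + €11,850 + €50,340 + €37,770 + €55,410 = €337,730.
€320,000 < €337,730 ≤ €350,000, so Class II applies.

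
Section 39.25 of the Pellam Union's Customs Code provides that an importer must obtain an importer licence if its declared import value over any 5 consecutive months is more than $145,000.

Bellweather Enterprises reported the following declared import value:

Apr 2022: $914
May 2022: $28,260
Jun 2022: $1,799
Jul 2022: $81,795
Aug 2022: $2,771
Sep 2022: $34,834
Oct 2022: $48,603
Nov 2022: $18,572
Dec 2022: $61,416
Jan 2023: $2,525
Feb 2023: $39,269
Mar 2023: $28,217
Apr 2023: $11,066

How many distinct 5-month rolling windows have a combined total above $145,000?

7

Apr 2022–Aug 2022: $914 + $28,260 + $1,799 + $81,795 + $2,771 = $115,539 (under)
May 2022–Sep 2022: $28,260 + $1,799 + $81,795 + $2,771 + $34,834 = $149,459 (over)
Jun 2022–Oct 2022: $1,799 + $81,795 + $2,771 + $34,834 + $48,603 = $169,802 (over)
Jul 2022–Nov 2022: $81,795 + $2,771 + $34,834 + $48,603 + $18,572 = $186,575 (over)
Aug 2022–Dec 2022: $2,771 + $34,834 + $48,603 + $18,572 + $61,416 = $166,196 (over)
Sep 2022–Jan 2023: $34,834 + $48,603 + $18,572 + $61,416 + $2,525 = $165,950 (over)
Oct 2022–Feb 2023: $48,603 + $18,572 + $61,416 + $2,525 + $39,269 = $170,385 (over)
Nov 2022–Mar 2023: $18,572 + $61,416 + $2,525 + $39,269 + $28,217 = $149,999 (over)
Dec 2022–Apr 2023: $61,416 + $2,525 + $39,269 + $28,217 + $11,066 = $142,493 (under)
7 windows exceed the threshold.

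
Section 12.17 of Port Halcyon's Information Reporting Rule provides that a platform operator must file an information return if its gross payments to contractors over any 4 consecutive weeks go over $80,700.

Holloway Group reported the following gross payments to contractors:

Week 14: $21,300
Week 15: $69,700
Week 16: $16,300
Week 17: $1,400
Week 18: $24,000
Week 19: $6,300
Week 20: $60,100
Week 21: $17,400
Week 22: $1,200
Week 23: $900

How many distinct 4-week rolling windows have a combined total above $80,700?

Week 14–Week 17: $21,300 + $69,700 + $16,300 + $1,400 = $108,700 (over)
Week 15–Week 18: $69,700 + $16,300 + $1,400 + $24,000 = $111,400 (over)
Week 16–Week 19: $16,300 + $1,400 + $24,000 + $6,300 = $48,000 (under)
Week 17–Week 20: $1,400 + $24,000 + $6,300 + $60,100 = $91,800 (over)
Week 18–Week 21: $24,000 + $6,300 + $60,100 + $17,400 = $107,800 (over)
Week 19–Week 22: $6,300 + $60,100 + $17,400 + $1,200 = $85,000 (over)
Week 20–Week 23: $60,100 + $17,400 + $1,200 + $900 = $79,600 (under)
5 windows exceed the threshold.

5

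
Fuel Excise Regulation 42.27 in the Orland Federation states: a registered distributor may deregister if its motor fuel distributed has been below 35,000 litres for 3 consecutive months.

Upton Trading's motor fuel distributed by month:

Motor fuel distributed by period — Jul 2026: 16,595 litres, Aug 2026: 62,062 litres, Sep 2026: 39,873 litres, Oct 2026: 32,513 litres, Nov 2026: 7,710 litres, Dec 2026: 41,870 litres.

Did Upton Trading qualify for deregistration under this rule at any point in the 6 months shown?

Months below 35,000 litres: Jul 2026, Oct 2026, Nov 2026.
Longest run of consecutive months below the threshold: 2.
2 < 3, so Upton Trading never became eligible.

No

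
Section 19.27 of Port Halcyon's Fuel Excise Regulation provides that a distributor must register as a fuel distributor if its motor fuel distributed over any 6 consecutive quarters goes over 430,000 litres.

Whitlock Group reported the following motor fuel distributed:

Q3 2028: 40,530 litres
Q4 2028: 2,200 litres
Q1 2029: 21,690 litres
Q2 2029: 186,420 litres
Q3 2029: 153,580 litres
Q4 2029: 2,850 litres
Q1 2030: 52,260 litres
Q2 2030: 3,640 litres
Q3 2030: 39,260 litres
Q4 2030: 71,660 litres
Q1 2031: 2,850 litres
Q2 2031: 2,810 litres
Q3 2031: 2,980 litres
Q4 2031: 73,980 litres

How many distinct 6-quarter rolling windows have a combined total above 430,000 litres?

1

Q3 2028–Q4 2029: 40,530 litres + 2,200 litres + 21,690 litres + 186,420 litres + 153,580 litres + 2,850 litres = 407,270 litres (under)
Q4 2028–Q1 2030: 2,200 litres + 21,690 litres + 186,420 litres + 153,580 litres + 2,850 litres + 52,260 litres = 419,000 litres (under)
Q1 2029–Q2 2030: 21,690 litres + 186,420 litres + 153,580 litres + 2,850 litres + 52,260 litres + 3,640 litres = 420,440 litres (under)
Q2 2029–Q3 2030: 186,420 litres + 153,580 litres + 2,850 litres + 52,260 litres + 3,640 litres + 39,260 litres = 438,010 litres (over)
Q3 2029–Q4 2030: 153,580 litres + 2,850 litres + 52,260 litres + 3,640 litres + 39,260 litres + 71,660 litres = 323,250 litres (under)
Q4 2029–Q1 2031: 2,850 litres + 52,260 litres + 3,640 litres + 39,260 litres + 71,660 litres + 2,850 litres = 172,520 litres (under)
Q1 2030–Q2 2031: 52,260 litres + 3,640 litres + 39,260 litres + 71,660 litres + 2,850 litres + 2,810 litres = 172,480 litres (under)
Q2 2030–Q3 2031: 3,640 litres + 39,260 litres + 71,660 litres + 2,850 litres + 2,810 litres + 2,980 litres = 123,200 litres (under)
Q3 2030–Q4 2031: 39,260 litres + 71,660 litres + 2,850 litres + 2,810 litres + 2,980 litres + 73,980 litres = 193,540 litres (under)
1 window exceeds the threshold.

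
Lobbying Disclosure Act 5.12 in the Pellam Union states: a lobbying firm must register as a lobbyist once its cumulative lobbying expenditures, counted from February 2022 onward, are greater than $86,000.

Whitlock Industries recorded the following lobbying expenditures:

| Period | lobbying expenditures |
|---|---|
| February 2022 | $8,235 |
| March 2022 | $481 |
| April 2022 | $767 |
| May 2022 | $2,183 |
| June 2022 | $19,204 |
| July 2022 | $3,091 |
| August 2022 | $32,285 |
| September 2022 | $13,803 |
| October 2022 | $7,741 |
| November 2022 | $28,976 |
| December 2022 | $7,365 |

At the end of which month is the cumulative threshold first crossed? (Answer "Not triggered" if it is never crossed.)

Through February 2022: $8,235
Through March 2022: $8,716
Through April 2022: $9,483
Through May 2022: $11,666
Through June 2022: $30,870
Through July 2022: $33,961
Through August 2022: $66,246
Through September 2022: $80,049
Through October 2022: $87,790 ← exceeds threshold

October 2022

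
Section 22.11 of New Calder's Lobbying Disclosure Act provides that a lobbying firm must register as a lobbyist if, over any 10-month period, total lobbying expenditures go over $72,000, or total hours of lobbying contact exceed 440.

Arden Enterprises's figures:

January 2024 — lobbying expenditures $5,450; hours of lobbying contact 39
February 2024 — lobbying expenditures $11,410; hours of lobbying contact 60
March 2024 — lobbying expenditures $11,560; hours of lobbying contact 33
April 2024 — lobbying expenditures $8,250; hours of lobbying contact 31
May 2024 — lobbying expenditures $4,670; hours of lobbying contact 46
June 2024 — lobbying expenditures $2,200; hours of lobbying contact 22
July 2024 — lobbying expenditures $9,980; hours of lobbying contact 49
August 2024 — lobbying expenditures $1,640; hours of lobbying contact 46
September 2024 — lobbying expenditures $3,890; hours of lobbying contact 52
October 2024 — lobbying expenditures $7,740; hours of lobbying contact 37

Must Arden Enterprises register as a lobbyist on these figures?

Total lobbying expenditures: $5,450 + $11,410 + $11,560 + $8,250 + $4,670 + $2,200 + $9,980 + $1,640 + $3,890 + $7,740 = $66,790 (≤ $72,000).
Total hours of lobbying contact: 39 + 60 + 33 + 31 + 46 + 22 + 49 + 46 + 52 + 37 = 415 (≤ 440).
The test is 'or': neither threshold is exceeded.

No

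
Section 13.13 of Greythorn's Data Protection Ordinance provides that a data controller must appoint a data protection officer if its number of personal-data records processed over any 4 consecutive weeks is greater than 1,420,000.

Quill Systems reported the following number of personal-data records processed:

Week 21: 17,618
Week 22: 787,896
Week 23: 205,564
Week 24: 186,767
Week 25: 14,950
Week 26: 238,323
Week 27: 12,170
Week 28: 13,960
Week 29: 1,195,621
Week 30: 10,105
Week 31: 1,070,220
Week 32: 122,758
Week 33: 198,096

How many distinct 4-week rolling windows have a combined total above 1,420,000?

3

Week 21–Week 24: 17,618 + 787,896 + 205,564 + 186,767 = 1,197,845 (under)
Week 22–Week 25: 787,896 + 205,564 + 186,767 + 14,950 = 1,195,177 (under)
Week 23–Week 26: 205,564 + 186,767 + 14,950 + 238,323 = 645,604 (under)
Week 24–Week 27: 186,767 + 14,950 + 238,323 + 12,170 = 452,210 (under)
Week 25–Week 28: 14,950 + 238,323 + 12,170 + 13,960 = 279,403 (under)
Week 26–Week 29: 238,323 + 12,170 + 13,960 + 1,195,621 = 1,460,074 (over)
Week 27–Week 30: 12,170 + 13,960 + 1,195,621 + 10,105 = 1,231,856 (under)
Week 28–Week 31: 13,960 + 1,195,621 + 10,105 + 1,070,220 = 2,289,906 (over)
Week 29–Week 32: 1,195,621 + 10,105 + 1,070,220 + 122,758 = 2,398,704 (over)
Week 30–Week 33: 10,105 + 1,070,220 + 122,758 + 198,096 = 1,401,179 (under)
3 windows exceed the threshold.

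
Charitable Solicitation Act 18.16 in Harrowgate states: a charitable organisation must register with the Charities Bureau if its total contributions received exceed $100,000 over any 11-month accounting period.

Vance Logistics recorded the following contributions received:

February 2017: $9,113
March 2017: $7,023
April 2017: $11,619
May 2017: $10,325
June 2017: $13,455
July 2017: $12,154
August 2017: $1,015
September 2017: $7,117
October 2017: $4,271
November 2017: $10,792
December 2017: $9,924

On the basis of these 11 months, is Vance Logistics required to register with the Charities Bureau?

Total contributions received: $9,113 + $7,023 + $11,619 + $10,325 + $13,455 + $12,154 + $1,015 + $7,117 + $4,271 + $10,792 + $9,924 = $96,808.
$96,808 ≤ $100,000, so the threshold is not exceeded.

No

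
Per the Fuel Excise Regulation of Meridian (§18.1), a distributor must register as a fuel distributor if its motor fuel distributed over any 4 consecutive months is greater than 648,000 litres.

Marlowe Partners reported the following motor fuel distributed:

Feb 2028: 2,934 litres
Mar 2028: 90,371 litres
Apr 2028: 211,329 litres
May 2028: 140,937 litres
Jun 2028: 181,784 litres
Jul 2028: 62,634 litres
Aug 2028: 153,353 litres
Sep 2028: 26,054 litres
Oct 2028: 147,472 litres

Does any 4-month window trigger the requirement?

Feb 2028–May 2028: 2,934 litres + 90,371 litres + 211,329 litres + 140,937 litres = 445,571 litres (under)
Mar 2028–Jun 2028: 90,371 litres + 211,329 litres + 140,937 litres + 181,784 litres = 624,421 litres (under)
Apr 2028–Jul 2028: 211,329 litres + 140,937 litres + 181,784 litres + 62,634 litres = 596,684 litres (under)
May 2028–Aug 2028: 140,937 litres + 181,784 litres + 62,634 litres + 153,353 litres = 538,708 litres (under)
Jun 2028–Sep 2028: 181,784 litres + 62,634 litres + 153,353 litres + 26,054 litres = 423,825 litres (under)
Jul 2028–Oct 2028: 62,634 litres + 153,353 litres + 26,054 litres + 147,472 litres = 389,513 litres (under)
No window exceeds 648,000 litres.

No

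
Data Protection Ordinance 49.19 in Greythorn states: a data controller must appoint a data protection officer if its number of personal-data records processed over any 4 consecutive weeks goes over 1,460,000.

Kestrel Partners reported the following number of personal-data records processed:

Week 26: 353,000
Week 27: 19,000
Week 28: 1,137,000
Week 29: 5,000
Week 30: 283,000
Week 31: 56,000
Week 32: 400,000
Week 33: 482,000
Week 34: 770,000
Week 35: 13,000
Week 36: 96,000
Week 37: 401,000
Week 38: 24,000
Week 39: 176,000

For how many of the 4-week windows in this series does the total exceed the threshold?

4

Week 26–Week 29: 353,000 + 19,000 + 1,137,000 + 5,000 = 1,514,000 (over)
Week 27–Week 30: 19,000 + 1,137,000 + 5,000 + 283,000 = 1,444,000 (under)
Week 28–Week 31: 1,137,000 + 5,000 + 283,000 + 56,000 = 1,481,000 (over)
Week 29–Week 32: 5,000 + 283,000 + 56,000 + 400,000 = 744,000 (under)
Week 30–Week 33: 283,000 + 56,000 + 400,000 + 482,000 = 1,221,000 (under)
Week 31–Week 34: 56,000 + 400,000 + 482,000 + 770,000 = 1,708,000 (over)
Week 32–Week 35: 400,000 + 482,000 + 770,000 + 13,000 = 1,665,000 (over)
Week 33–Week 36: 482,000 + 770,000 + 13,000 + 96,000 = 1,361,000 (under)
Week 34–Week 37: 770,000 + 13,000 + 96,000 + 401,000 = 1,280,000 (under)
Week 35–Week 38: 13,000 + 96,000 + 401,000 + 24,000 = 534,000 (under)
Week 36–Week 39: 96,000 + 401,000 + 24,000 + 176,000 = 697,000 (under)
4 windows exceed the threshold.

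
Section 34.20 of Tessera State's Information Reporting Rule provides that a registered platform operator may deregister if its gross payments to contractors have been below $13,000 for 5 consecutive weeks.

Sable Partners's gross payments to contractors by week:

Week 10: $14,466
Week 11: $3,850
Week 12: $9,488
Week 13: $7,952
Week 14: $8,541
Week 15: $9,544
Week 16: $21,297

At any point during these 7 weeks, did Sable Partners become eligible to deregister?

Weeks below $13,000: Week 11, Week 12, Week 13, Week 14, Week 15.
Longest run of consecutive weeks below the threshold: 5.
5 ≥ 5, so Sable Partners became eligible.

Yes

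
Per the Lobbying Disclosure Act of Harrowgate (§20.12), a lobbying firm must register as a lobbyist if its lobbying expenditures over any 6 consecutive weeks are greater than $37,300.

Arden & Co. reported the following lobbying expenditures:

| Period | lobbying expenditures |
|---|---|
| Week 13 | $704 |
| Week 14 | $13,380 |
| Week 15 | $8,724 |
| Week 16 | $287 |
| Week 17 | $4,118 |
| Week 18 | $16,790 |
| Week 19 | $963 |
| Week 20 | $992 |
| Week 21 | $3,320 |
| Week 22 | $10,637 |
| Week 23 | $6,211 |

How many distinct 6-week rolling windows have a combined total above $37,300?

3

Week 13–Week 18: $704 + $13,380 + $8,724 + $287 + $4,118 + $16,790 = $44,003 (over)
Week 14–Week 19: $13,380 + $8,724 + $287 + $4,118 + $16,790 + $963 = $44,262 (over)
Week 15–Week 20: $8,724 + $287 + $4,118 + $16,790 + $963 + $992 = $31,874 (under)
Week 16–Week 21: $287 + $4,118 + $16,790 + $963 + $992 + $3,320 = $26,470 (under)
Week 17–Week 22: $4,118 + $16,790 + $963 + $992 + $3,320 + $10,637 = $36,820 (under)
Week 18–Week 23: $16,790 + $963 + $992 + $3,320 + $10,637 + $6,211 = $38,913 (over)
3 windows exceed the threshold.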